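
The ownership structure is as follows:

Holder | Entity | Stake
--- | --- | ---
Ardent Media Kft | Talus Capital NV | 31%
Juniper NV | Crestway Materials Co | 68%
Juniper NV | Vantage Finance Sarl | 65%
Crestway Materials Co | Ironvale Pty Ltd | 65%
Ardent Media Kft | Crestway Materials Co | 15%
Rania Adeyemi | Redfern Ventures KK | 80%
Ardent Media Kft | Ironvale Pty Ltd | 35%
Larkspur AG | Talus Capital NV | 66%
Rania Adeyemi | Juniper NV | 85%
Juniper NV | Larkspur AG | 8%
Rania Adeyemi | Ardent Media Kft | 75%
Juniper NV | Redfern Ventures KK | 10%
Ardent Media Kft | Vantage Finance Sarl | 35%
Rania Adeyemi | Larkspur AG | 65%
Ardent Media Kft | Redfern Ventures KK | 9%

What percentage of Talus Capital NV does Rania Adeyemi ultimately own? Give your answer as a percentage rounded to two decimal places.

Rania reaches Talus along 3 paths.
Via Ardent: 75% × 31% = 23.25%.
Via Juniper → Larkspur: 85% × 8% × 66% = 4.488%.
Via Larkspur: 65% × 66% = 42.9%.
Total: 23.25% + 4.488% + 42.9% = 70.638%.
Rounded: 70.64%.

70.64%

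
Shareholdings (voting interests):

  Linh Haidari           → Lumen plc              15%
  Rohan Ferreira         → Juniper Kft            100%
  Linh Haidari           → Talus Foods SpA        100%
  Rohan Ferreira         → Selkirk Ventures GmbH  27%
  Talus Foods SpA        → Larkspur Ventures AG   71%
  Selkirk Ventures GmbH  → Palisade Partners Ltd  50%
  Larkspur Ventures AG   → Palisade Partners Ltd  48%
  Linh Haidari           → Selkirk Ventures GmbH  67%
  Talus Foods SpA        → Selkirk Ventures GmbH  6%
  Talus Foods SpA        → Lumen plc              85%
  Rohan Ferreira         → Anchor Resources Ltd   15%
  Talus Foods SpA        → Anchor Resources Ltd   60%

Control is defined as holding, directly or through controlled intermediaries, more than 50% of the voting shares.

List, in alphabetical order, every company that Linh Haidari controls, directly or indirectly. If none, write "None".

Anchor Resources Ltd, Larkspur Ventures AG, Lumen plc, Palisade Partners Ltd, Selkirk Ventures GmbH, Talus Foods SpA

Linh holds 100% of Talus, so Linh controls Talus.
Talus holds 71% of Larkspur, so Linh controls Larkspur.
Talus holds 60% of Anchor, so Linh controls Anchor.
Linh and Talus together hold 67% + 6% = 73% of Selkirk, so Linh controls Selkirk.
Talus and Linh together hold 85% + 15% = 100% of Lumen, so Linh controls Lumen.
Selkirk and Larkspur together hold 50% + 48% = 98% of Palisade, so Linh controls Palisade.
No other company's threshold is met.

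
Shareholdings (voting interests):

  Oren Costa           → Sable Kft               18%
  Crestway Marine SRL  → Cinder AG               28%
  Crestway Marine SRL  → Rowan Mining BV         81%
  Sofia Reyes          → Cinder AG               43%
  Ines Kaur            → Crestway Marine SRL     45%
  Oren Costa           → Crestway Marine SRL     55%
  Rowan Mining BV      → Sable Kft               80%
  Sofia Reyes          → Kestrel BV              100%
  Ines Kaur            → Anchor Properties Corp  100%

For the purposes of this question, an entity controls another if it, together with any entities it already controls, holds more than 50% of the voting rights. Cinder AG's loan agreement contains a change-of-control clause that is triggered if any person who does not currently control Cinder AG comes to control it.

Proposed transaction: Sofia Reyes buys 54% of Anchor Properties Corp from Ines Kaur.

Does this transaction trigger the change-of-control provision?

The purchase adds only to Sofia's holdings (Ines's stake shrinks), so Sofia is the only person who could newly come to control Cinder.
Sofia holds 100% of Kestrel, so Sofia controls Kestrel.
In Cinder, Sofia's side holds only 43%, not > 50%.
So before the transaction, Sofia does not control Cinder.
After the purchase, Sofia holds 54% of Anchor directly, and Ines's stake falls to 46%.
Sofia holds 54% of Anchor, so Sofia controls Anchor.
After the transaction, Sofia's side holds 43% of Cinder, not > 50%, so Sofia still does not control Cinder.
No new person acquires control, so the clause is not triggered.

No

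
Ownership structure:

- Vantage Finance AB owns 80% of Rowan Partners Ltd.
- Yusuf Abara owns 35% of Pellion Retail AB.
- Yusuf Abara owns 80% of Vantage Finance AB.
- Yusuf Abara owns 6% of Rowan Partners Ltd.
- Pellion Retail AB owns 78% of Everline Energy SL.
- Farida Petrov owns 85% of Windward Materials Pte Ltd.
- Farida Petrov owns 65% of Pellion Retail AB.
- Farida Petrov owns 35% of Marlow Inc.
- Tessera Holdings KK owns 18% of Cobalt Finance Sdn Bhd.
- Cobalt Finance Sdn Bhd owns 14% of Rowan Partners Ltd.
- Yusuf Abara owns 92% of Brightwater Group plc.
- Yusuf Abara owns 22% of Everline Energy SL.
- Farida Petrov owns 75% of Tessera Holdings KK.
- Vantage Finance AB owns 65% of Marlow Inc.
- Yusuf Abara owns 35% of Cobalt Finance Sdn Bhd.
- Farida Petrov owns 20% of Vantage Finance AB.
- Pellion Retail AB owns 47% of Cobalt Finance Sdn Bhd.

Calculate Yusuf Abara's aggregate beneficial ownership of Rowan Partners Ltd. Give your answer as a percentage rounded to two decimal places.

Yusuf reaches Rowan along 4 paths.
Via Pellion → Cobalt: 35% × 47% × 14% = 2.303%.
Via Cobalt: 35% × 14% = 4.9%.
Direct stake: 6% = 6%.
Via Vantage: 80% × 80% = 64%.
Total: 2.303% + 4.9% + 6% + 64% = 77.203%.
Rounded: 77.20%.

77.20%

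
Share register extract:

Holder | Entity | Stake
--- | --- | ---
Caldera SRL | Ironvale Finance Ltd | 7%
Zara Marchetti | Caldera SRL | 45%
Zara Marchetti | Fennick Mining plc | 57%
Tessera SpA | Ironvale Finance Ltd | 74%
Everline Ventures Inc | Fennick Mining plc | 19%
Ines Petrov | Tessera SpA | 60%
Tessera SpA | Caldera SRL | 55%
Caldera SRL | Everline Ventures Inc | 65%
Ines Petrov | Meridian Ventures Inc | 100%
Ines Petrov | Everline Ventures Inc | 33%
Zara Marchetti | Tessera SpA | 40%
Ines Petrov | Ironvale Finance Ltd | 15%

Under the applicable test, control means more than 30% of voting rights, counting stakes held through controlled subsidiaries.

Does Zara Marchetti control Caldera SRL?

Yes

Zara holds 40% of Tessera, so Zara controls Tessera.
Zara and Tessera together hold 45% + 55% = 100% of Caldera, so Zara controls Caldera.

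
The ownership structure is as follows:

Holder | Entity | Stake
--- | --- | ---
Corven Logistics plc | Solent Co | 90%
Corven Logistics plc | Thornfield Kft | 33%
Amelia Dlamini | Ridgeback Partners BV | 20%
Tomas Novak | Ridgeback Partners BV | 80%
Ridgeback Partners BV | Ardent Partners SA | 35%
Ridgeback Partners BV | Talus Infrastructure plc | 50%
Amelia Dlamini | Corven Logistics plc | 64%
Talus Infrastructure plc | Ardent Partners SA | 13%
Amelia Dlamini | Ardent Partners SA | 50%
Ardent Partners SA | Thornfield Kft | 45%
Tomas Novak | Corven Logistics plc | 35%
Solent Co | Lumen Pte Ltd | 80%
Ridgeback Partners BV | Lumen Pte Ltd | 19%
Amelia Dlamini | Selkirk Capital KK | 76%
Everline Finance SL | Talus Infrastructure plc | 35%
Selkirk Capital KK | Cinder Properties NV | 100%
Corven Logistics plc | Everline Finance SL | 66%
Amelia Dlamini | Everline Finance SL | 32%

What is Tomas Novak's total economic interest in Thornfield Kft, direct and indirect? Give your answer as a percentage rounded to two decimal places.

Tomas reaches Thornfield along 4 paths.
Via Ridgeback → Talus → Ardent: 80% × 50% × 13% × 45% = 2.34%.
Via Corven → Everline → Talus → Ardent: 35% × 66% × 35% × 13% × 45% = 0.4729725%.
Via Ridgeback → Ardent: 80% × 35% × 45% = 12.6%.
Via Corven: 35% × 33% = 11.55%.
Total: 2.34% + 0.4729725% + 12.6% + 11.55% = 26.9629725%.
Rounded: 26.96%.

26.96%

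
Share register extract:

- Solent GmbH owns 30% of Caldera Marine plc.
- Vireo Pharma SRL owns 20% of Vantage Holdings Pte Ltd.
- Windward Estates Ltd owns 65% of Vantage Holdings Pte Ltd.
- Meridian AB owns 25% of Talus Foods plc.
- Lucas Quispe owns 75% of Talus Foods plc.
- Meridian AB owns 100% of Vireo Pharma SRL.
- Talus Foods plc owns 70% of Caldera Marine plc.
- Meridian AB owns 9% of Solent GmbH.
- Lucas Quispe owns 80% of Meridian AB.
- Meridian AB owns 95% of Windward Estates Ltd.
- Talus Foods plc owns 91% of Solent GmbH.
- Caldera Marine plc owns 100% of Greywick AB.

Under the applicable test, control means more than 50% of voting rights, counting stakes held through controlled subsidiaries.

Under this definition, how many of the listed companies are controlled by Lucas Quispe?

8

Lucas holds 80% of Meridian, so Lucas controls Meridian.
Meridian holds 100% of Vireo, so Lucas controls Vireo.
Meridian and Lucas together hold 25% + 75% = 100% of Talus, so Lucas controls Talus.
Meridian holds 95% of Windward, so Lucas controls Windward.
Talus and Meridian together hold 91% + 9% = 100% of Solent, so Lucas controls Solent.
Solent and Talus together hold 30% + 70% = 100% of Caldera, so Lucas controls Caldera.
Windward and Vireo together hold 65% + 20% = 85% of Vantage, so Lucas controls Vantage.
Caldera holds 100% of Greywick, so Lucas controls Greywick.
Lucas controls 8 companies.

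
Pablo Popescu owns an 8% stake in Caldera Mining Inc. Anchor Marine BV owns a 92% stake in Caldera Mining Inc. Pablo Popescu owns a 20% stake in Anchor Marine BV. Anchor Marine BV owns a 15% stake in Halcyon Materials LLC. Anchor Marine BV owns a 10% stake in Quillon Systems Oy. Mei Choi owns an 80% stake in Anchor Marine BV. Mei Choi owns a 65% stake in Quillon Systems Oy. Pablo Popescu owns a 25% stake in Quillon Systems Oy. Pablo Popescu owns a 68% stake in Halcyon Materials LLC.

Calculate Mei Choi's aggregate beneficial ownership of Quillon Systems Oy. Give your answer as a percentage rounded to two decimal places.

73.00%

Mei reaches Quillon along 2 paths.
Direct stake: 65% = 65%.
Via Anchor: 80% × 10% = 8%.
Total: 65% + 8% = 73%.
Rounded: 73.00%.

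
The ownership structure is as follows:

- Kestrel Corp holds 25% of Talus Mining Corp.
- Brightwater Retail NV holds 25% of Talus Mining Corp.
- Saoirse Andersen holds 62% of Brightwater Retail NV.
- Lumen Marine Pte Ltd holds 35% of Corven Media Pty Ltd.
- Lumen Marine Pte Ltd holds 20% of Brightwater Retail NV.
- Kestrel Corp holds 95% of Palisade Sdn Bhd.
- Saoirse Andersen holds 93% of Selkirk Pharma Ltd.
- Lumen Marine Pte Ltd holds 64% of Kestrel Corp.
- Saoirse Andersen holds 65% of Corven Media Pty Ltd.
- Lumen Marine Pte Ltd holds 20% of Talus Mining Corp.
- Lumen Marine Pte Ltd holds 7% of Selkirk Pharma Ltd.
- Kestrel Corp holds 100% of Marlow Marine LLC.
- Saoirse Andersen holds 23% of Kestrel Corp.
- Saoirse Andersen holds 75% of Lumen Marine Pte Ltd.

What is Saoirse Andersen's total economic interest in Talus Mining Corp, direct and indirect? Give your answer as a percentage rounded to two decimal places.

Saoirse reaches Talus along 5 paths.
Via Lumen → Brightwater: 75% × 20% × 25% = 3.75%.
Via Brightwater: 62% × 25% = 15.5%.
Via Lumen: 75% × 20% = 15%.
Via Kestrel: 23% × 25% = 5.75%.
Via Lumen → Kestrel: 75% × 64% × 25% = 12%.
Total: 3.75% + 15.5% + 15% + 5.75% + 12% = 52%.
Rounded: 52.00%.

52.00%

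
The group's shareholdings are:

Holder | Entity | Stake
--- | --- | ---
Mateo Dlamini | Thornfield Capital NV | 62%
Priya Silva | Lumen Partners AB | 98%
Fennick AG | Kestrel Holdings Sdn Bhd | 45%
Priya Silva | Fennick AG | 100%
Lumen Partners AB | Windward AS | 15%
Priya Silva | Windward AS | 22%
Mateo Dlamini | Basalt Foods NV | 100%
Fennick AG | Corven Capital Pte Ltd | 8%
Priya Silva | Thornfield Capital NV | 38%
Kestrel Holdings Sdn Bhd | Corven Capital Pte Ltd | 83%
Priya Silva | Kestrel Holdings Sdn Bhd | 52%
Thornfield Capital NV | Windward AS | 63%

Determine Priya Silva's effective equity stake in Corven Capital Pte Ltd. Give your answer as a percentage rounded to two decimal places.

88.51%

Priya reaches Corven along 3 paths.
Via Fennick → Kestrel: 100% × 45% × 83% = 37.35%.
Via Kestrel: 52% × 83% = 43.16%.
Via Fennick: 100% × 8% = 8%.
Total: 37.35% + 43.16% + 8% = 88.51%.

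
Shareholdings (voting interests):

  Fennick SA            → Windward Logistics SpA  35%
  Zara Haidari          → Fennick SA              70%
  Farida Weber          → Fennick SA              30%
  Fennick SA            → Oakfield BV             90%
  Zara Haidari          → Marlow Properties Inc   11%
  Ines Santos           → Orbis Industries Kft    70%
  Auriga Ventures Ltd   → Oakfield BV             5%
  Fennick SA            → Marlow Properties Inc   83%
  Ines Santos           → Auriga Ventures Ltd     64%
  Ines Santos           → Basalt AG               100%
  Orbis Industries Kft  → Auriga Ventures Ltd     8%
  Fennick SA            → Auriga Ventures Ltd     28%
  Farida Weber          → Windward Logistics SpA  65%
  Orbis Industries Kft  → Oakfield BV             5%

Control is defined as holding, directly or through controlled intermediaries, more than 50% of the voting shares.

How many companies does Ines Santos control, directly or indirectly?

Ines holds 70% of Orbis, so Ines controls Orbis.
Ines holds 100% of Basalt, so Ines controls Basalt.
Ines and Orbis together hold 64% + 8% = 72% of Auriga, so Ines controls Auriga.
No other company's threshold is met.
Ines controls 3 companies.

3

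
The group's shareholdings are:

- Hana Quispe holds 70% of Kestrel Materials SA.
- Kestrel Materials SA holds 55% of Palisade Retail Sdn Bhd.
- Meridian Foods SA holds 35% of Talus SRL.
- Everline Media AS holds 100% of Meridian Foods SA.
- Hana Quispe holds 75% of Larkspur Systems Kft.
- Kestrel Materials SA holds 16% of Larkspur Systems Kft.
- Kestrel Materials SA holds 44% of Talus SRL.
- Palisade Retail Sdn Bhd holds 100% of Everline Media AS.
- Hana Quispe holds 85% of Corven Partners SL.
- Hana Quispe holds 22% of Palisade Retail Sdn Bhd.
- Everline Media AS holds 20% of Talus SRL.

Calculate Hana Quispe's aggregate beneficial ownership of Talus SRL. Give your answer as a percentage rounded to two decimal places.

64.08%

Hana reaches Talus along 5 paths.
Via Kestrel → Palisade → Everline: 70% × 55% × 100% × 20% = 7.7%.
Via Palisade → Everline: 22% × 100% × 20% = 4.4%.
Via Kestrel: 70% × 44% = 30.8%.
Via Kestrel → Palisade → Everline → Meridian: 70% × 55% × 100% × 100% × 35% = 13.475%.
Via Palisade → Everline → Meridian: 22% × 100% × 100% × 35% = 7.7%.
Total: 7.7% + 4.4% + 30.8% + 13.475% + 7.7% = 64.075%.
Rounded: 64.08%.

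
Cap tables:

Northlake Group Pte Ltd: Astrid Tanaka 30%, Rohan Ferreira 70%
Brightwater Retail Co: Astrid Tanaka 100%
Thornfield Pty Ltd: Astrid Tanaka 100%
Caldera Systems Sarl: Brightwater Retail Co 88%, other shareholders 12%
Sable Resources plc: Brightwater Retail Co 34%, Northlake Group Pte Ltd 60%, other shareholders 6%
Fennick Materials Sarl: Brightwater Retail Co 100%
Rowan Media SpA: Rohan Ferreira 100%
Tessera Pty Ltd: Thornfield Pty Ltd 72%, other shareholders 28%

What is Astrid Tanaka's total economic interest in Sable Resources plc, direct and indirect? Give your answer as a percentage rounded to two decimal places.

Astrid reaches Sable along 2 paths.
Via Brightwater: 100% × 34% = 34%.
Via Northlake: 30% × 60% = 18%.
Total: 34% + 18% = 52%.
Rounded: 52.00%.

52.00%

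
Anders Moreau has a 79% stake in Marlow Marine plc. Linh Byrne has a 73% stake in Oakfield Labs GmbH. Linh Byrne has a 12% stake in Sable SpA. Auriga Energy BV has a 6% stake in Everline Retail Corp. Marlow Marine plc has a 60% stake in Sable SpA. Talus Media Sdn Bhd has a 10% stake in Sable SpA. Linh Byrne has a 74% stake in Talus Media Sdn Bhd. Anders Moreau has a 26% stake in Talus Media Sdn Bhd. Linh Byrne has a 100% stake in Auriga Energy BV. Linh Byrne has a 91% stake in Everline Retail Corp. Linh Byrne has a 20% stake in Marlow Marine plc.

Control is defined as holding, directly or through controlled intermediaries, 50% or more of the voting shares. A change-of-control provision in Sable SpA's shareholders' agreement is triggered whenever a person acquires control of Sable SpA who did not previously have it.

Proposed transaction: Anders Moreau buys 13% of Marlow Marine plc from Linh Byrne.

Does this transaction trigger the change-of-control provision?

The purchase adds only to Anders's holdings (Linh's stake shrinks), so Anders is the only person who could newly come to control Sable.
Anders holds 79% of Marlow, so Anders controls Marlow.
Marlow holds 60% of Sable, so Anders controls Sable.
So Anders already controls Sable before the transaction.
After the purchase, Anders's direct stake in Marlow rises to 79% + 13% = 92%, and Linh's stake falls to 7%.
Anders controlled Sable already, so this is not a new person acquiring control; every other person's position is unchanged or reduced.
No new person acquires control, so the clause is not triggered.

No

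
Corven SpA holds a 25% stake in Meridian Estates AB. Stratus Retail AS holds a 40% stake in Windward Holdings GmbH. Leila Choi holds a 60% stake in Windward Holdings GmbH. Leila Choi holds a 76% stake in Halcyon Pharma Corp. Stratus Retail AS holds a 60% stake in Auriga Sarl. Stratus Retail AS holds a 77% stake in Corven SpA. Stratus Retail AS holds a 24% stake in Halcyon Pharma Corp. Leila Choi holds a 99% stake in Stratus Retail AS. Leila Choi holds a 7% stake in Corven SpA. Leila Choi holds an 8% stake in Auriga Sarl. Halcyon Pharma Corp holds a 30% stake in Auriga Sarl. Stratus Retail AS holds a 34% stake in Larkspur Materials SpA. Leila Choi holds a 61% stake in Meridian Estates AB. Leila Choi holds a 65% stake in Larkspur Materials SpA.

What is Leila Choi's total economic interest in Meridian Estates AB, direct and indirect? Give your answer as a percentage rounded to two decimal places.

81.81%

Leila reaches Meridian along 3 paths.
Direct stake: 61% = 61%.
Via Corven: 7% × 25% = 1.75%.
Via Stratus → Corven: 99% × 77% × 25% = 19.0575%.
Total: 61% + 1.75% + 19.0575% = 81.8075%.
Rounded: 81.81%.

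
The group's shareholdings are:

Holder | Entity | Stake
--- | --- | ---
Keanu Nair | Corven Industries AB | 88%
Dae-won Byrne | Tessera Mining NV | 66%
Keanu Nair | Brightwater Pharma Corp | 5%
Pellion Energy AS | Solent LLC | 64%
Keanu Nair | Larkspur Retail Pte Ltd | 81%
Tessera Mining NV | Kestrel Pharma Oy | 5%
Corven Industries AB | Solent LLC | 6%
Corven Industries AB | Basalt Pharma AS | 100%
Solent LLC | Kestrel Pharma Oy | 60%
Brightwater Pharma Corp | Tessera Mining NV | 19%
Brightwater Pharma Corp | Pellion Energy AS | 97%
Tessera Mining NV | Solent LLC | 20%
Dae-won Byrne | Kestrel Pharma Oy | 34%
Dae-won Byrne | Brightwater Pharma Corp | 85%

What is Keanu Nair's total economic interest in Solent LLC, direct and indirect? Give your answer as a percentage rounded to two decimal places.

Keanu reaches Solent along 3 paths.
Via Brightwater → Pellion: 5% × 97% × 64% = 3.104%.
Via Brightwater → Tessera: 5% × 19% × 20% = 0.19%.
Via Corven: 88% × 6% = 5.28%.
Total: 3.104% + 0.19% + 5.28% = 8.574%.
Rounded: 8.57%.

8.57%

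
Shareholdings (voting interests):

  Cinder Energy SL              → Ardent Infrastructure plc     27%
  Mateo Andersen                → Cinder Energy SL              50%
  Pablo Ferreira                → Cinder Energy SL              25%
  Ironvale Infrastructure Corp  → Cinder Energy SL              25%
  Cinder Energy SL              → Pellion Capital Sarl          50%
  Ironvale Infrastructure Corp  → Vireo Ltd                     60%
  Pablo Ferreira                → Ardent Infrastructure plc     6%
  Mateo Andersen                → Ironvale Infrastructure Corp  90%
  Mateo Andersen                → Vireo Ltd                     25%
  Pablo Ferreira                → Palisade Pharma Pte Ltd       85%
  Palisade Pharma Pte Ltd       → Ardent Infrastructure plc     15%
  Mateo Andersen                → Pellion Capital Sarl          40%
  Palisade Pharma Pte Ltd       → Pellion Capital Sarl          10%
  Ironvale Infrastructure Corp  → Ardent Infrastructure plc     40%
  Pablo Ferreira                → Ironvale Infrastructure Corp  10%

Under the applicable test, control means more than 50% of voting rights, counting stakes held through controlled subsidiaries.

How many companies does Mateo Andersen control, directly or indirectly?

5

Mateo holds 90% of Ironvale, so Mateo controls Ironvale.
Mateo and Ironvale together hold 50% + 25% = 75% of Cinder, so Mateo controls Cinder.
Ironvale and Cinder together hold 40% + 27% = 67% of Ardent, so Mateo controls Ardent.
Cinder and Mateo together hold 50% + 40% = 90% of Pellion, so Mateo controls Pellion.
Mateo and Ironvale together hold 25% + 60% = 85% of Vireo, so Mateo controls Vireo.
No other company's threshold is met.
Mateo controls 5 companies.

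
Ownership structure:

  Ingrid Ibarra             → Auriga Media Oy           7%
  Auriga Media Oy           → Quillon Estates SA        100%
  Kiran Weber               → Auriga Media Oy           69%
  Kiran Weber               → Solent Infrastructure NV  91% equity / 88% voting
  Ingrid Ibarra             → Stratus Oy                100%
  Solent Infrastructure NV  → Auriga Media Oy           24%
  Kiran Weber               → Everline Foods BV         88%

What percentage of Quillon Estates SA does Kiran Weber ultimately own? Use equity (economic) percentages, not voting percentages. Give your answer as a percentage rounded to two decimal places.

Kiran reaches Quillon along 2 paths.
Via Solent → Auriga: 91% × 24% × 100% = 21.84%.
Via Auriga: 69% × 100% = 69%.
Total: 21.84% + 69% = 90.84%.

90.84%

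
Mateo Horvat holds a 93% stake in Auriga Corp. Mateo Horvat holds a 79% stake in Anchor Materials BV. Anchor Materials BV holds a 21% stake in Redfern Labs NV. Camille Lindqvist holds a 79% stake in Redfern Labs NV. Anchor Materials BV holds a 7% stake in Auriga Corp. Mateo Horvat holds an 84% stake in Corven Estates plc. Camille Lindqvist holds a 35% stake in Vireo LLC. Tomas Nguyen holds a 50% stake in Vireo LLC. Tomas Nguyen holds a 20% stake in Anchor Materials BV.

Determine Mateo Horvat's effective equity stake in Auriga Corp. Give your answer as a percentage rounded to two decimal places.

98.53%

Mateo reaches Auriga along 2 paths.
Direct stake: 93% = 93%.
Via Anchor: 79% × 7% = 5.53%.
Total: 93% + 5.53% = 98.53%.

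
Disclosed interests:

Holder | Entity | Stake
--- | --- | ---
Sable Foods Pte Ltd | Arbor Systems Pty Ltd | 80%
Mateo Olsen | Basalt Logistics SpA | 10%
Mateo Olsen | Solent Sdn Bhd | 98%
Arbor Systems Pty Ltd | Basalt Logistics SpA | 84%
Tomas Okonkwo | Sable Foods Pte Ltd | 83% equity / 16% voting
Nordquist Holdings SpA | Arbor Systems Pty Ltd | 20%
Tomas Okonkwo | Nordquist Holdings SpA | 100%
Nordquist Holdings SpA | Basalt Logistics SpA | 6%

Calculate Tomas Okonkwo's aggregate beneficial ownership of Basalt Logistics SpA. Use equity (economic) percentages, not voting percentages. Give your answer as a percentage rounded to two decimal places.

78.58%

Tomas reaches Basalt along 3 paths.
Via Sable → Arbor: 83% × 80% × 84% = 55.776%.
Via Nordquist → Arbor: 100% × 20% × 84% = 16.8%.
Via Nordquist: 100% × 6% = 6%.
Total: 55.776% + 16.8% + 6% = 78.576%.
Rounded: 78.58%.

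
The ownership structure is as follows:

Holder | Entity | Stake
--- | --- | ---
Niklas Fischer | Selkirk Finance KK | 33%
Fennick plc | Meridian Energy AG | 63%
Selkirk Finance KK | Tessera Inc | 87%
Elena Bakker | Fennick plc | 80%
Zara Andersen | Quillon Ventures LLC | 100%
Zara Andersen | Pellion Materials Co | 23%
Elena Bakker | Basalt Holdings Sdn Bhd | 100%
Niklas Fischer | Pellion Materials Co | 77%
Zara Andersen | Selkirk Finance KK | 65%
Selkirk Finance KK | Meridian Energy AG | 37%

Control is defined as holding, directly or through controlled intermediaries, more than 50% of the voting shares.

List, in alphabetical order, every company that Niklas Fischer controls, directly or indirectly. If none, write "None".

Pellion Materials Co

Niklas holds 77% of Pellion, so Niklas controls Pellion.
No other company's threshold is met.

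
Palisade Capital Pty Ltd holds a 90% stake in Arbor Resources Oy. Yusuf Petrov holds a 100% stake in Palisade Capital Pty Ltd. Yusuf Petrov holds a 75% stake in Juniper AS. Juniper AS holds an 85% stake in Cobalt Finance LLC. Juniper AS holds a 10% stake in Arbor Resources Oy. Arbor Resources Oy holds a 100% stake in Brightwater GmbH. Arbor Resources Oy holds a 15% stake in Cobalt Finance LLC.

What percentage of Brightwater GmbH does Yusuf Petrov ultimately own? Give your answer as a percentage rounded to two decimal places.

Yusuf reaches Brightwater along 2 paths.
Via Palisade → Arbor: 100% × 90% × 100% = 90%.
Via Juniper → Arbor: 75% × 10% × 100% = 7.5%.
Total: 90% + 7.5% = 97.5%.
Rounded: 97.50%.

97.50%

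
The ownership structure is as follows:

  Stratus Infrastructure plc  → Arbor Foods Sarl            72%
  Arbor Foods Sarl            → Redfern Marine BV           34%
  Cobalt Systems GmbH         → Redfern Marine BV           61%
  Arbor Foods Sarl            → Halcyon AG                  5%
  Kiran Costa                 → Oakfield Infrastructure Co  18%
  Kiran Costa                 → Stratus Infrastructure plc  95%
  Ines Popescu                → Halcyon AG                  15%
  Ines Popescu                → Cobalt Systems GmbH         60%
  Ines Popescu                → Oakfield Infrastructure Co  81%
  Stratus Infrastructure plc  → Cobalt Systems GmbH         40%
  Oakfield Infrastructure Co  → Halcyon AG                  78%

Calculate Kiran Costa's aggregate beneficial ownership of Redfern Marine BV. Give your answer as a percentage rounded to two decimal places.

46.44%

Kiran reaches Redfern along 2 paths.
Via Stratus → Cobalt: 95% × 40% × 61% = 23.18%.
Via Stratus → Arbor: 95% × 72% × 34% = 23.256%.
Total: 23.18% + 23.256% = 46.436%.
Rounded: 46.44%.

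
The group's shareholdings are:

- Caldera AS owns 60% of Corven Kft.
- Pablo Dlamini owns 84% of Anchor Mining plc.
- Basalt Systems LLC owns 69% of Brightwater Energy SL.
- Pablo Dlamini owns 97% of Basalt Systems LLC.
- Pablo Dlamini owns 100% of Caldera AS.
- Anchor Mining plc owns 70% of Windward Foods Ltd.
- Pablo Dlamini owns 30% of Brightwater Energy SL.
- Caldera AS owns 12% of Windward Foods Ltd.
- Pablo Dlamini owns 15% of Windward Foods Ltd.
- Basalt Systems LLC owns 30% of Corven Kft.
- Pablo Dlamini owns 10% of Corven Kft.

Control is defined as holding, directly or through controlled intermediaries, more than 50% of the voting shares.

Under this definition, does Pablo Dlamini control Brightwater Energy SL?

Yes

Pablo holds 97% of Basalt, so Pablo controls Basalt.
Pablo and Basalt together hold 30% + 69% = 99% of Brightwater, so Pablo controls Brightwater.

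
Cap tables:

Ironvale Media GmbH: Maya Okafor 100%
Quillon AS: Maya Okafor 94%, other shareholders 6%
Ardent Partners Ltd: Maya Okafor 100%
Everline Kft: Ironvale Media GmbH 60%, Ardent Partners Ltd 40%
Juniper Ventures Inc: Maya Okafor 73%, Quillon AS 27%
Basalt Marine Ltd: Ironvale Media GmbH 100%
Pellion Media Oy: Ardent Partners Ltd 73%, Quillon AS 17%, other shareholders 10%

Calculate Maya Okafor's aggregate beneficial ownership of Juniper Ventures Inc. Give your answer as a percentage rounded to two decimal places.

Maya reaches Juniper along 2 paths.
Direct stake: 73% = 73%.
Via Quillon: 94% × 27% = 25.38%.
Total: 73% + 25.38% = 98.38%.

98.38%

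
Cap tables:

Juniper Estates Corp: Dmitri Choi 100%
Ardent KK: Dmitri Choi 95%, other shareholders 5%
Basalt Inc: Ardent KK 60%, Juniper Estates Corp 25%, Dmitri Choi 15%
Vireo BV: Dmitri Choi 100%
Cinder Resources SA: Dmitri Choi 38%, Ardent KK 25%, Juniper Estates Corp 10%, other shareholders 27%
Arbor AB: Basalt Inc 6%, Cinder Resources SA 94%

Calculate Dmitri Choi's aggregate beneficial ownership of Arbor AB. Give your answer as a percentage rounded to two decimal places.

Dmitri reaches Arbor along 6 paths.
Via Ardent → Basalt: 95% × 60% × 6% = 3.42%.
Via Juniper → Basalt: 100% × 25% × 6% = 1.5%.
Via Basalt: 15% × 6% = 0.9%.
Via Cinder: 38% × 94% = 35.72%.
Via Ardent → Cinder: 95% × 25% × 94% = 22.325%.
Via Juniper → Cinder: 100% × 10% × 94% = 9.4%.
Total: 3.42% + 1.5% + 0.9% + 35.72% + 22.325% + 9.4% = 73.265%.
Rounded: 73.27%.

73.27%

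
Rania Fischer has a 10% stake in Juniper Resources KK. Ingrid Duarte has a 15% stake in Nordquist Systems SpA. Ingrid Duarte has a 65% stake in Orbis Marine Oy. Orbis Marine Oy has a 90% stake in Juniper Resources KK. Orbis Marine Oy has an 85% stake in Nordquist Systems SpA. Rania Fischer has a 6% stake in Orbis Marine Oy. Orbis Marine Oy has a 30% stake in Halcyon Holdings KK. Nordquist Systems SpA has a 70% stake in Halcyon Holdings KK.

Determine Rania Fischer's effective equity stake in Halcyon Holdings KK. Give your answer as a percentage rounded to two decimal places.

5.37%

Rania reaches Halcyon along 2 paths.
Via Orbis → Nordquist: 6% × 85% × 70% = 3.57%.
Via Orbis: 6% × 30% = 1.8%.
Total: 3.57% + 1.8% = 5.37%.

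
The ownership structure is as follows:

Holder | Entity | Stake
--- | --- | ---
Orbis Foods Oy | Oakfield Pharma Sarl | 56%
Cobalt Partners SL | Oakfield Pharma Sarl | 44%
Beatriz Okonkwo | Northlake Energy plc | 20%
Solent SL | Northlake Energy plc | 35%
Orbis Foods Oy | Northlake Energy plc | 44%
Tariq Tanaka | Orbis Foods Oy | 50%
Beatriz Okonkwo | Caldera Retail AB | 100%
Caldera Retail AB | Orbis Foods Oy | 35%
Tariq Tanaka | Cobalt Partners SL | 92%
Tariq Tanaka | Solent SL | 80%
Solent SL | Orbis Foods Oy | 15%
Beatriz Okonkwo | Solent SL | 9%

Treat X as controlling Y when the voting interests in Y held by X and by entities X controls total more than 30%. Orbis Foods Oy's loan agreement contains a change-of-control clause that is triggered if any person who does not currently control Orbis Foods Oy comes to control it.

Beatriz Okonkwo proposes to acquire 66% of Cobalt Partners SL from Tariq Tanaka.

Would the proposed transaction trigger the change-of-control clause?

No

The purchase adds only to Beatriz's holdings (Tariq's stake shrinks), so Beatriz is the only person who could newly come to control Orbis.
Beatriz holds 100% of Caldera, so Beatriz controls Caldera.
Caldera holds 35% of Orbis, so Beatriz controls Orbis.
So Beatriz already controls Orbis before the transaction.
After the purchase, Beatriz holds 66% of Cobalt directly, and Tariq's stake falls to 26%.
Beatriz controlled Orbis already, so this is not a new person acquiring control; every other person's position is unchanged or reduced.
No new person acquires control, so the clause is not triggered.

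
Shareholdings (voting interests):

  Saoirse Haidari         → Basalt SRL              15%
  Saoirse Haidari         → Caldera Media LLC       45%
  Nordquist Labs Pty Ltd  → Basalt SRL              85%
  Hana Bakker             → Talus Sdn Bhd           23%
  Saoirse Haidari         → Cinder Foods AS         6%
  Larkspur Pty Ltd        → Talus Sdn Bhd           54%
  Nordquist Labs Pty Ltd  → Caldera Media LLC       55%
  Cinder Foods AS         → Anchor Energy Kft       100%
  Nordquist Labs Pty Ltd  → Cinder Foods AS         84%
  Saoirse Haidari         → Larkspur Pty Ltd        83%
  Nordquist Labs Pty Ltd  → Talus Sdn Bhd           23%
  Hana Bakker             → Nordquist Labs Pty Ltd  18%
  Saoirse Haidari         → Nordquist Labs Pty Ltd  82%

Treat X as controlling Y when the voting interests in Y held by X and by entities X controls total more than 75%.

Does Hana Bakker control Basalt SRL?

Hana's largest direct stake is 23% in Talus, which does not meet the threshold, so Hana controls no company.
Neither Hana nor any entity Hana controls holds any voting interest in Basalt.
So Hana does not control Basalt.

No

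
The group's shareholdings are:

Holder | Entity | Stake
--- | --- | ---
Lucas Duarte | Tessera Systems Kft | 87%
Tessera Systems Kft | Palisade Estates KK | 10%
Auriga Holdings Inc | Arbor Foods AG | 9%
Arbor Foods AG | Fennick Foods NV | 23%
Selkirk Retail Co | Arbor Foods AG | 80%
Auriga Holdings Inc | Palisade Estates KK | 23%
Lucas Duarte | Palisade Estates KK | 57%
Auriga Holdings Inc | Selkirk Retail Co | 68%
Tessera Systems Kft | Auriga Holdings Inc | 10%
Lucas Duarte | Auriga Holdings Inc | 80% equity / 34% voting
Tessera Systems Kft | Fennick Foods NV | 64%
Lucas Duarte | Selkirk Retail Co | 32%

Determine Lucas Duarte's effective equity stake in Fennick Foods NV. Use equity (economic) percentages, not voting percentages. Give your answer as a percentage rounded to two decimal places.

74.50%

Lucas reaches Fennick along 6 paths.
Via Tessera: 87% × 64% = 55.68%.
Via Selkirk → Arbor: 32% × 80% × 23% = 5.888%.
Via Tessera → Auriga → Selkirk → Arbor: 87% × 10% × 68% × 80% × 23% = 1.088544%.
Via Auriga → Selkirk → Arbor: 80% × 68% × 80% × 23% = 10.0096%.
Via Tessera → Auriga → Arbor: 87% × 10% × 9% × 23% = 0.18009%.
Via Auriga → Arbor: 80% × 9% × 23% = 1.656%.
Total: 55.68% + 5.888% + 1.088544% + 10.0096% + 0.18009% + 1.656% = 74.502234%.
Rounded: 74.50%.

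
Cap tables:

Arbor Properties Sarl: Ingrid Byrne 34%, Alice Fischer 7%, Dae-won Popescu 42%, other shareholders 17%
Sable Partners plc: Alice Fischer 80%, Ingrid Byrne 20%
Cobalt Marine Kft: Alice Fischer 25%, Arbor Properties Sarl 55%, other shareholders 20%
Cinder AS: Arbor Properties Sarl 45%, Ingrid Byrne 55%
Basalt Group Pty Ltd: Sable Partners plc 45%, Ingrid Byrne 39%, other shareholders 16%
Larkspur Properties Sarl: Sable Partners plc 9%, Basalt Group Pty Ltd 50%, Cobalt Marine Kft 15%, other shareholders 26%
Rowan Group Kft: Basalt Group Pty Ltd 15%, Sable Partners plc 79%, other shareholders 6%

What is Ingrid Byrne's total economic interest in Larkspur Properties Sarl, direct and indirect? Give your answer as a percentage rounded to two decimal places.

Ingrid reaches Larkspur along 4 paths.
Via Sable: 20% × 9% = 1.8%.
Via Sable → Basalt: 20% × 45% × 50% = 4.5%.
Via Basalt: 39% × 50% = 19.5%.
Via Arbor → Cobalt: 34% × 55% × 15% = 2.805%.
Total: 1.8% + 4.5% + 19.5% + 2.805% = 28.605%.
Rounded: 28.61%.

28.61%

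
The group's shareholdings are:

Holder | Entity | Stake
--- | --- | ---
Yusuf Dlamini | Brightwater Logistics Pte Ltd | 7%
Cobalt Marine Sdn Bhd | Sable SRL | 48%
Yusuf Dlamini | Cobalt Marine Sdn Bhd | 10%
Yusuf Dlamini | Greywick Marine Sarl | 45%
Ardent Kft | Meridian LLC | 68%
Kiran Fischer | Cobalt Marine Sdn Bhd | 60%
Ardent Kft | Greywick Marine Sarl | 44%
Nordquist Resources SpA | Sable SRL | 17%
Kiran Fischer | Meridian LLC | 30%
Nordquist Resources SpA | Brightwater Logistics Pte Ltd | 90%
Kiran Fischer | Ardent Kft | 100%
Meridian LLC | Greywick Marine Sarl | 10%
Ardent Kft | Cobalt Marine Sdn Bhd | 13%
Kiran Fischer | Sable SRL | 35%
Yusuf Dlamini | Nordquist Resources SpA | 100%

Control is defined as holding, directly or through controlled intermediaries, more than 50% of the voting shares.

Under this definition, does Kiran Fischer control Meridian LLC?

Kiran holds 100% of Ardent, so Kiran controls Ardent.
Kiran and Ardent together hold 30% + 68% = 98% of Meridian, so Kiran controls Meridian.

Yes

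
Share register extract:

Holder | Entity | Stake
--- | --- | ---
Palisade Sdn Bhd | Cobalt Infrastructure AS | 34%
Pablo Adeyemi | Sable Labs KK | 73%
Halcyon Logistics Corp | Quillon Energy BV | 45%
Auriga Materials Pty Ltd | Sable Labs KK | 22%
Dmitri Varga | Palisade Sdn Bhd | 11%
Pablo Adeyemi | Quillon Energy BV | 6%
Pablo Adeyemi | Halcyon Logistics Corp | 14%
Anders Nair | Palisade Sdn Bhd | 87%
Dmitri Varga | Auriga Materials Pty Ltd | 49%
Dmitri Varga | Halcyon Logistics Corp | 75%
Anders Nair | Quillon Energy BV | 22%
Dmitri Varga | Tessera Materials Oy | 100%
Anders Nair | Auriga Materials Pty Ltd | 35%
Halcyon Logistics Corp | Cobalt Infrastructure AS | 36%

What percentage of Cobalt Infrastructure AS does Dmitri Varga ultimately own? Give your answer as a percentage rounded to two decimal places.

30.74%

Dmitri reaches Cobalt along 2 paths.
Via Palisade: 11% × 34% = 3.74%.
Via Halcyon: 75% × 36% = 27%.
Total: 3.74% + 27% = 30.74%.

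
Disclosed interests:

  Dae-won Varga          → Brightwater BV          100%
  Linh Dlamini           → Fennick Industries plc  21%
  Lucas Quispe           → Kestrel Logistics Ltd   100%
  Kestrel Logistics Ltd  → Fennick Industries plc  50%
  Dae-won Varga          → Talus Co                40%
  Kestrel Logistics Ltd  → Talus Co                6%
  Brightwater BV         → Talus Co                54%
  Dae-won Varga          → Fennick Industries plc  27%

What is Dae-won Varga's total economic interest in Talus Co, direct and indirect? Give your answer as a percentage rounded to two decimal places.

Dae-won reaches Talus along 2 paths.
Via Brightwater: 100% × 54% = 54%.
Direct stake: 40% = 40%.
Total: 54% + 40% = 94%.
Rounded: 94.00%.

94.00%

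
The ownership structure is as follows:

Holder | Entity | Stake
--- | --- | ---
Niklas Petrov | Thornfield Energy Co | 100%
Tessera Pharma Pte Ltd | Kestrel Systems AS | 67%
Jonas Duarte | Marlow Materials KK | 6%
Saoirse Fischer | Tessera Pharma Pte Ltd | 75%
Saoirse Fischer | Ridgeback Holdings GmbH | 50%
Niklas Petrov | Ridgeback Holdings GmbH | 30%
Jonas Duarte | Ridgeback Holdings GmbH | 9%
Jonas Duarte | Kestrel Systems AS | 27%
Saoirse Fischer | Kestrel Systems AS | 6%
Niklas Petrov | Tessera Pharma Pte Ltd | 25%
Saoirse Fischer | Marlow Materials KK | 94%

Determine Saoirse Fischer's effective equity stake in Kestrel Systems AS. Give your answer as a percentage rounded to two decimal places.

56.25%

Saoirse reaches Kestrel along 2 paths.
Via Tessera: 75% × 67% = 50.25%.
Direct stake: 6% = 6%.
Total: 50.25% + 6% = 56.25%.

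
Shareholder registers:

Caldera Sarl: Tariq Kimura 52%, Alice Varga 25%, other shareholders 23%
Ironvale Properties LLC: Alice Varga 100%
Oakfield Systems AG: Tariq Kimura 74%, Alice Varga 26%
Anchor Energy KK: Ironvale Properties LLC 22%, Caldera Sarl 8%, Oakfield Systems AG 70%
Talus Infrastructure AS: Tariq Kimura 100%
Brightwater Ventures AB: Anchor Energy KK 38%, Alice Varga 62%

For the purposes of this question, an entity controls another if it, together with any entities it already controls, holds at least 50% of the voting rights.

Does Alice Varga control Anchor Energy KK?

No

Alice holds 100% of Ironvale, so Alice controls Ironvale.
Alice holds 62% of Brightwater, so Alice controls Brightwater.
In Anchor, Alice's side holds only 22%, not ≥ 50%.
So Alice does not control Anchor.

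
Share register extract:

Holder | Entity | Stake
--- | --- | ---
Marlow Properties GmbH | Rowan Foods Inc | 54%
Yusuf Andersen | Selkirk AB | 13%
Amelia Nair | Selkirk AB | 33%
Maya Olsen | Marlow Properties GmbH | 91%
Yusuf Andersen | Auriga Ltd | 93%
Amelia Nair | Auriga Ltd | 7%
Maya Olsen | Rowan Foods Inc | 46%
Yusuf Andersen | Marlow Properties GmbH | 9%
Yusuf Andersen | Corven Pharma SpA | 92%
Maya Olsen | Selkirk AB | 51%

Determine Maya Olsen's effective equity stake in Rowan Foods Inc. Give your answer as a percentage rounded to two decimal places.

95.14%

Maya reaches Rowan along 2 paths.
Direct stake: 46% = 46%.
Via Marlow: 91% × 54% = 49.14%.
Total: 46% + 49.14% = 95.14%.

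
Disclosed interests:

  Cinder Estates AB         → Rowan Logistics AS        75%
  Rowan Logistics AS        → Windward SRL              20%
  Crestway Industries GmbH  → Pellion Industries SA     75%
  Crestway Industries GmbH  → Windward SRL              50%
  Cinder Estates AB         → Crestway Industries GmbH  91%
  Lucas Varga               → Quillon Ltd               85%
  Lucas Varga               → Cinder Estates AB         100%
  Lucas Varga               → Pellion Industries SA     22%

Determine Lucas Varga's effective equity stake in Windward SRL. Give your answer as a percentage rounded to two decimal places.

Lucas reaches Windward along 2 paths.
Via Cinder → Crestway: 100% × 91% × 50% = 45.5%.
Via Cinder → Rowan: 100% × 75% × 20% = 15%.
Total: 45.5% + 15% = 60.5%.
Rounded: 60.50%.

60.50%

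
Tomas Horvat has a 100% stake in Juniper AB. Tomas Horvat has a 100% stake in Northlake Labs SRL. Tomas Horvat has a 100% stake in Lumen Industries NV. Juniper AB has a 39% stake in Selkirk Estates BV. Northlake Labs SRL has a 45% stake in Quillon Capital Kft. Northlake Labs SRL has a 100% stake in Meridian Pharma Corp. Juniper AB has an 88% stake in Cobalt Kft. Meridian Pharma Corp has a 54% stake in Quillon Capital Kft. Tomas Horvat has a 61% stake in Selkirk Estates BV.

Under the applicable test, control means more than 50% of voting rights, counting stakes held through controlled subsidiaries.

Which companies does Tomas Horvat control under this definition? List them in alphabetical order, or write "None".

Tomas holds 100% of Lumen, so Tomas controls Lumen.
Tomas holds 100% of Juniper, so Tomas controls Juniper.
Tomas holds 100% of Northlake, so Tomas controls Northlake.
Juniper and Tomas together hold 39% + 61% = 100% of Selkirk, so Tomas controls Selkirk.
Northlake holds 100% of Meridian, so Tomas controls Meridian.
Juniper holds 88% of Cobalt, so Tomas controls Cobalt.
Meridian and Northlake together hold 54% + 45% = 99% of Quillon, so Tomas controls Quillon.

Cobalt Kft, Juniper AB, Lumen Industries NV, Meridian Pharma Corp, Northlake Labs SRL, Quillon Capital Kft, Selkirk Estates BV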